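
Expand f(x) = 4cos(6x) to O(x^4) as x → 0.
4 - 72*x**2 + O(x**4)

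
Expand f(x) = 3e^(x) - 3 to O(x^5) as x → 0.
3*x + 3*x**2/2 + x**3/2 + x**4/8 + O(x**5)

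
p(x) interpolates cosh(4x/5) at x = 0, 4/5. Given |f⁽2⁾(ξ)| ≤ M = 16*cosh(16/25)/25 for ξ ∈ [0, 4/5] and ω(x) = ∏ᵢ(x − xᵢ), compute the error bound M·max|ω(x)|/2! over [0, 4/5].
32*cosh(16/25)/625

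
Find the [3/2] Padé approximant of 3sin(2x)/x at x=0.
(6 - 14*x**2/5)/(x**2/5 + 1)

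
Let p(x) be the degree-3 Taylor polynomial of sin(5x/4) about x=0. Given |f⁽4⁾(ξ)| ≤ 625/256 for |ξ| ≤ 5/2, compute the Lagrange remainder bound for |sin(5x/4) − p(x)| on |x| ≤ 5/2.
390625/98304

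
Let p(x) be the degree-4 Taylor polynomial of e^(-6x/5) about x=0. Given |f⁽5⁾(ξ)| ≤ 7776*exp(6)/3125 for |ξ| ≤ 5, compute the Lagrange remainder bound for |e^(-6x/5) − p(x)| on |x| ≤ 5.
324*exp(6)/5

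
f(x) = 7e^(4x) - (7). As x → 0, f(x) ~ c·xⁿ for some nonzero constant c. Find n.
1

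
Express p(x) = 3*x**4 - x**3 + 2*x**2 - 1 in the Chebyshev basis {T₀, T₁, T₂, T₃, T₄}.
(9/8)T₀ + (-3/4)T₁ + (5/2)T₂ + (-1/4)T₃ + (3/8)T₄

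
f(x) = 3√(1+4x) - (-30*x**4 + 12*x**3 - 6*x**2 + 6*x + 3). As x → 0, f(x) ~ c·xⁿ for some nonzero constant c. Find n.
5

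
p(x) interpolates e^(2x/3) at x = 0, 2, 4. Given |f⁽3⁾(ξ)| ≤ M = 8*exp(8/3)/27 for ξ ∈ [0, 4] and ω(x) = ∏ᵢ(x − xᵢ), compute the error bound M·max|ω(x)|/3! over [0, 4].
64*sqrt(3)*exp(8/3)/729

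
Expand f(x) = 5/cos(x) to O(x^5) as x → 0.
5 + 5*x**2/2 + 25*x**4/24 + O(x**5)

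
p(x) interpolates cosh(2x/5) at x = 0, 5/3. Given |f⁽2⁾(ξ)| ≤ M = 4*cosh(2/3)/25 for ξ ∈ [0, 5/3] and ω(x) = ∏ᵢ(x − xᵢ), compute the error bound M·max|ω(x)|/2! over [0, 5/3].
cosh(2/3)/18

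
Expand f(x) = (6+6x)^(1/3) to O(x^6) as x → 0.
6**(1/3) + 6**(1/3)*x/3 - 6**(1/3)*x**2/9 + 5*6**(1/3)*x**3/81 - 10*6**(1/3)*x**4/243 + 22*6**(1/3)*x**5/729 + O(x**6)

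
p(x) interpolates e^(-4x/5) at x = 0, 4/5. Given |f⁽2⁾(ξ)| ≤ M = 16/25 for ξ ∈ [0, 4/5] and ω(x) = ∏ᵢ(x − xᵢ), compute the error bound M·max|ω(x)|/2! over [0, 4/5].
32/625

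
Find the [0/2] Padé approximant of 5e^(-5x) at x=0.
5/(25*x**2/2 + 5*x + 1)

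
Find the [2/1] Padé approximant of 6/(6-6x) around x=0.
1/(1 - x)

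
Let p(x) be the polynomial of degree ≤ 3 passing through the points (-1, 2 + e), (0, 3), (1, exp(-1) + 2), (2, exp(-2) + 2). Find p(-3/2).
(-5 + 21*e + (-3 + 35*e)*exp(2))*exp(-2)/16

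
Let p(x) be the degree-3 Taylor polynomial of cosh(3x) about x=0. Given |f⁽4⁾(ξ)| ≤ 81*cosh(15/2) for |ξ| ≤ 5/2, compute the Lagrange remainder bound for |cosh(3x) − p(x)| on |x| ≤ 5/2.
16875*cosh(15/2)/128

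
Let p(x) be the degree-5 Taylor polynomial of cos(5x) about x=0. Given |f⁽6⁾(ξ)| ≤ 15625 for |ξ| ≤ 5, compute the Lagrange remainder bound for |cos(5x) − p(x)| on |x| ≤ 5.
48828125/144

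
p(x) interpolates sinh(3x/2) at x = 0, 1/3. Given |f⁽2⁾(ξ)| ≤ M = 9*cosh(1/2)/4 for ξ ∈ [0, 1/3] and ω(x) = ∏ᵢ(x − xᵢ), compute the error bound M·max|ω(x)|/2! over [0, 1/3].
cosh(1/2)/32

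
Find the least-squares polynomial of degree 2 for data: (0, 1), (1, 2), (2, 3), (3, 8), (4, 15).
9/7 + (-41/35)x + (8/7)x²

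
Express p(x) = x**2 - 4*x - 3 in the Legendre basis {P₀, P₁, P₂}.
(-8/3)P₀ + (-4)P₁ + (2/3)P₂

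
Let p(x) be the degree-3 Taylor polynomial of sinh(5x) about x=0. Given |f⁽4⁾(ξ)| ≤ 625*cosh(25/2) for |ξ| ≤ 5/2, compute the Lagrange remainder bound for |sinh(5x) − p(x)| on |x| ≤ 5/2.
390625*cosh(25/2)/384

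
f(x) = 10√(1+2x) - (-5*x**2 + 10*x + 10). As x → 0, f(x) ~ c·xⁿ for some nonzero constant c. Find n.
3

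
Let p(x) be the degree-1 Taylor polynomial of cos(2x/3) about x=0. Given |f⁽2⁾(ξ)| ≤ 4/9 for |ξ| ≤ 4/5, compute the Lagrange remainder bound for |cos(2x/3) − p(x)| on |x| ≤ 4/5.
32/225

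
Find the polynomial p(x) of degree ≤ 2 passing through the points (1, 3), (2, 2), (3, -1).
-x**2 + 2*x + 2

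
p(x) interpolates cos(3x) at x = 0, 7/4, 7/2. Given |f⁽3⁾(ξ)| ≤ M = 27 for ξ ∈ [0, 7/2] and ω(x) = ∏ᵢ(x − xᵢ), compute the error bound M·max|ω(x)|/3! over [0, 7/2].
343*sqrt(3)/64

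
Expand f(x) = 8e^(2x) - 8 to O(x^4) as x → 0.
16*x + 16*x**2 + 32*x**3/3 + O(x**4)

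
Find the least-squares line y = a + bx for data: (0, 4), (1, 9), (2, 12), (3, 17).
a = 21/5, b = 21/5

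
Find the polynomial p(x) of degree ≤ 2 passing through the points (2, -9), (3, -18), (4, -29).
-x**2 - 4*x + 3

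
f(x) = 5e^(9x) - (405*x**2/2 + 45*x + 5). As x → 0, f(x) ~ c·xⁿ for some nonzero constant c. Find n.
3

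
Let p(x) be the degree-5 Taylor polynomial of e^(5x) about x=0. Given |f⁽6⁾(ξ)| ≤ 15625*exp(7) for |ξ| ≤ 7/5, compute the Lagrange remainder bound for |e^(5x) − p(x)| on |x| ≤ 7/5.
117649*exp(7)/720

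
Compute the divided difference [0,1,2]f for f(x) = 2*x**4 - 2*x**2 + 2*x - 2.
12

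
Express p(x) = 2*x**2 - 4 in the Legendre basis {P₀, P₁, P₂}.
(-10/3)P₀ + (4/3)P₂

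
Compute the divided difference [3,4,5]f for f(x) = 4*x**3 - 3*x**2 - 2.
45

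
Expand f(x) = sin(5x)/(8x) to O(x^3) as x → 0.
5/8 - 125*x**2/48 + O(x**3)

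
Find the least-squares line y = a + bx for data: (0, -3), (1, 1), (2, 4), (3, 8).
a = -29/10, b = 18/5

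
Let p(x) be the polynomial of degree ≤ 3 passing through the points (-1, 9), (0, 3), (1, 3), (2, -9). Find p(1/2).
27/8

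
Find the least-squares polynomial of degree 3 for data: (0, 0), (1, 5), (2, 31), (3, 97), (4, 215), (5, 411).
-1/6 + (43/36)x + (4/3)x² + (107/36)x³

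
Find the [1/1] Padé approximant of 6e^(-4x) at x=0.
(6 - 12*x)/(2*x + 1)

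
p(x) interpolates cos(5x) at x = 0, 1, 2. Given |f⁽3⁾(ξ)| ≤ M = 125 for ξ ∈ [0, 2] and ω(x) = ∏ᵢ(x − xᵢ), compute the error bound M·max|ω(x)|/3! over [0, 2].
125*sqrt(3)/27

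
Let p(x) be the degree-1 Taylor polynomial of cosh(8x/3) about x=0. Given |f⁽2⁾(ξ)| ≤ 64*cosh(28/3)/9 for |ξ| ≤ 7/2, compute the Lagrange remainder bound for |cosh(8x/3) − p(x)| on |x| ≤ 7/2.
392*cosh(28/3)/9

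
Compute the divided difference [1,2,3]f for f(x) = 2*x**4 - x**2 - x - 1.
49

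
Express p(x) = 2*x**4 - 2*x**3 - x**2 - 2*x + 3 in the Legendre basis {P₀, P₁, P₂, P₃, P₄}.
(46/15)P₀ + (-16/5)P₁ + (10/21)P₂ + (-4/5)P₃ + (16/35)P₄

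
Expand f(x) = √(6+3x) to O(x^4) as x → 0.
sqrt(6) + sqrt(6)*x/4 - sqrt(6)*x**2/32 + sqrt(6)*x**3/128 + O(x**4)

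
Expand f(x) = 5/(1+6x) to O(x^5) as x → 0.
5 - 30*x + 180*x**2 - 1080*x**3 + 6480*x**4 + O(x**5)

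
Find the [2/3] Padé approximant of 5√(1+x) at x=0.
(35*x**2/16 + 7*x + 5)/(-x**3/160 + 9*x**2/80 + 9*x/10 + 1)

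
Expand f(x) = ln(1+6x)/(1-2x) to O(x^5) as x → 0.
6*x - 6*x**2 + 60*x**3 - 204*x**4 + O(x**5)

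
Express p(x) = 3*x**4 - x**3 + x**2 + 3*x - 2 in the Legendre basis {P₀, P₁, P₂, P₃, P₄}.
(-16/15)P₀ + (12/5)P₁ + (50/21)P₂ + (-2/5)P₃ + (24/35)P₄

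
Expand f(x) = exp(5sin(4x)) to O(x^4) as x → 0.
1 + 20*x + 200*x**2 + 1280*x**3 + O(x**4)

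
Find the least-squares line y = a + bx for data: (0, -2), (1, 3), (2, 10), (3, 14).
a = -2, b = 11/2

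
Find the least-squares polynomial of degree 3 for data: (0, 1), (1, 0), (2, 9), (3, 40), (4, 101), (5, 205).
1 + (-39/14)x + (-1/28)x² + (7/4)x³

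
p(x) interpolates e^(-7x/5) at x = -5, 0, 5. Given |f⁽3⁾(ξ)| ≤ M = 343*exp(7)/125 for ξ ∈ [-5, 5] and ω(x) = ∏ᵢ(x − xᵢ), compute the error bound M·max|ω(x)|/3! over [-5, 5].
343*sqrt(3)*exp(7)/27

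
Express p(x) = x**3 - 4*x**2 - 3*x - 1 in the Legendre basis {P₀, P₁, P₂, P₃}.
(-7/3)P₀ + (-12/5)P₁ + (-8/3)P₂ + (2/5)P₃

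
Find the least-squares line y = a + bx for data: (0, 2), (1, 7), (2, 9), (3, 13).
a = 5/2, b = 7/2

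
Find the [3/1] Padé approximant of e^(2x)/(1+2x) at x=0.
(11*x**3/6 + 2*x**2 + 9*x/4 + 1)/(9*x/4 + 1)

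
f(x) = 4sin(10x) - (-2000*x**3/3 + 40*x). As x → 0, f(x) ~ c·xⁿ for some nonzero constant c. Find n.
5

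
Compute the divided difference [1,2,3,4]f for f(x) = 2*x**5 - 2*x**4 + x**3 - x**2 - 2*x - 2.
111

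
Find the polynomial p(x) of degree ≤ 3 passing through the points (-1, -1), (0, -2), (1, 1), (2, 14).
x**3 + 2*x**2 - 2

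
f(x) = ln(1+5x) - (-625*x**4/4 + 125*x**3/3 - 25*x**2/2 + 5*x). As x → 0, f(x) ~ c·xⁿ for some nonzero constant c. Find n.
5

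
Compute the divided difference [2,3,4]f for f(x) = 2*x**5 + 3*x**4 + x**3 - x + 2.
744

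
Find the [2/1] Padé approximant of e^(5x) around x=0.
(25*x**2/6 + 10*x/3 + 1)/(1 - 5*x/3)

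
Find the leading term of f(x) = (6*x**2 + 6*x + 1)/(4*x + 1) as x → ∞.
3*x/2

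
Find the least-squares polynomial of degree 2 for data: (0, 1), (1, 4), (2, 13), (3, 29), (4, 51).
36/35 + (-5/14)x + (45/14)x²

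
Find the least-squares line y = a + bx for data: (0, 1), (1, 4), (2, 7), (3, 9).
a = 6/5, b = 27/10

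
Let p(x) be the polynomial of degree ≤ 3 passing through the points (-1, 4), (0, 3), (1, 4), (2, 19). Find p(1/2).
5/2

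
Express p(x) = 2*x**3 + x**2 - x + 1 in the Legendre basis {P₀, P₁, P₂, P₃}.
(4/3)P₀ + (1/5)P₁ + (2/3)P₂ + (4/5)P₃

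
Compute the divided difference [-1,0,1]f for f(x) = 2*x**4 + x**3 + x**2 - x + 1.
3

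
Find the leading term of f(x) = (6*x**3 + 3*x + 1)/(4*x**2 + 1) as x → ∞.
3*x/2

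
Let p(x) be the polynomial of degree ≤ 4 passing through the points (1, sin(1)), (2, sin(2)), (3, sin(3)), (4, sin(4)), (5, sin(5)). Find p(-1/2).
-693*sin(2)/32 + 315*sin(5)/128 + 1485*sin(3)/64 + 1155*sin(1)/128 - 385*sin(4)/32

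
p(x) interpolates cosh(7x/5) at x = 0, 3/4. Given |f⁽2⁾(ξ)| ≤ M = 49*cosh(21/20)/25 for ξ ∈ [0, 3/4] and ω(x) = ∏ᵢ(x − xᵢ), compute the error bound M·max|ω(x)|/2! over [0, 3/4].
441*cosh(21/20)/3200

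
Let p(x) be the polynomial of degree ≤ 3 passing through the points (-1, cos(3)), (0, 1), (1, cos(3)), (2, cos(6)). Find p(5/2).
21/16 + 35*cos(6)/16 - 5*cos(3)/2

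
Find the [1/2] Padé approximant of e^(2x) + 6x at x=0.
(722*x/93 + 1)/(-10*x**2/93 - 22*x/93 + 1)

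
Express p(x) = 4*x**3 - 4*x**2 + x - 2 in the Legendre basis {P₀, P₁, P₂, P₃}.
(-10/3)P₀ + (17/5)P₁ + (-8/3)P₂ + (8/5)P₃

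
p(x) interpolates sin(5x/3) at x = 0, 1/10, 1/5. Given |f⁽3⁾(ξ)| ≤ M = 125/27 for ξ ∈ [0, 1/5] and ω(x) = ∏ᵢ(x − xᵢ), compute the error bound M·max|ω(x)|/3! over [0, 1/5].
sqrt(3)/5832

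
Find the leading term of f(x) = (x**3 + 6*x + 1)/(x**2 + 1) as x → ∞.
x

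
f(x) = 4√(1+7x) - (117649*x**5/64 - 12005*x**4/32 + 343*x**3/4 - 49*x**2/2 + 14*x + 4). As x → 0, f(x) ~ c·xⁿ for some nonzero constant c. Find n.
6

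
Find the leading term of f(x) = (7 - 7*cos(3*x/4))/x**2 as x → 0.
63/32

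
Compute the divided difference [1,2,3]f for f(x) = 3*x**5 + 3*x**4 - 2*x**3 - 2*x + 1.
333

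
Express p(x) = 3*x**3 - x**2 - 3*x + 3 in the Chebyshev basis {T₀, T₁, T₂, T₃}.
(5/2)T₀ + (-3/4)T₁ + (-1/2)T₂ + (3/4)T₃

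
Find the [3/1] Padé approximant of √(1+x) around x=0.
(-x**3/64 + 3*x**2/16 + 9*x/8 + 1)/(5*x/8 + 1)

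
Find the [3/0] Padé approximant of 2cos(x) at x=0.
2 - x**2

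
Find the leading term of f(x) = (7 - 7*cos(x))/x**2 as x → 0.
7/2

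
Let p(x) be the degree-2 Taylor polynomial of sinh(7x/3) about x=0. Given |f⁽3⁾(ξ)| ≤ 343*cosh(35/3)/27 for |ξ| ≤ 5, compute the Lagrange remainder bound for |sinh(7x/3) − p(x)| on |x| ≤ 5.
42875*cosh(35/3)/162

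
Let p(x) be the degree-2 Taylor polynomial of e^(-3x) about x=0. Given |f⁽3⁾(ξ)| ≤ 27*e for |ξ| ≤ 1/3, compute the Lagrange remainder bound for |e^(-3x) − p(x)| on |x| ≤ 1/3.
e/6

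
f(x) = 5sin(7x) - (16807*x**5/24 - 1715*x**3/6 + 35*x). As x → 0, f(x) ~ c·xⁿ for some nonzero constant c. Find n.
7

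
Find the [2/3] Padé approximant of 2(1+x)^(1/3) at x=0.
(7*x**2/9 + 8*x/3 + 2)/(-x**3/162 + x**2/6 + x + 1)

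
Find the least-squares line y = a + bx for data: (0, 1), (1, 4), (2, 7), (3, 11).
a = 4/5, b = 33/10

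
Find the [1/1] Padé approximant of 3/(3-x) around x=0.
1/(1 - x/3)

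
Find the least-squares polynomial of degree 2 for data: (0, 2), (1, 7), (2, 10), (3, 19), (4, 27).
81/35 + (97/35)x + (6/7)x²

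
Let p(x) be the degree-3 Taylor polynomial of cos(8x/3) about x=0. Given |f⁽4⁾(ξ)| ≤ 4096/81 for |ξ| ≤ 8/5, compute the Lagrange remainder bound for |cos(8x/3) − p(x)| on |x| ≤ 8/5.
2097152/151875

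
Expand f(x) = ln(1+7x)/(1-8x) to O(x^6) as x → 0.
7*x + 63*x**2/2 + 1099*x**3/3 + 27965*x**4/12 + 330071*x**5/15 + O(x**6)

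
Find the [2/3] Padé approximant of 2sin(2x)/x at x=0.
(4 - 28*x**2/15)/(x**2/5 + 1)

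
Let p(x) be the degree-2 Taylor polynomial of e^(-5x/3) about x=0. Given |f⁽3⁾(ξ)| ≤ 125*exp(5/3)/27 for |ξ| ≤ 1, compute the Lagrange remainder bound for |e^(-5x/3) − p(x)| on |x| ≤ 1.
125*exp(5/3)/162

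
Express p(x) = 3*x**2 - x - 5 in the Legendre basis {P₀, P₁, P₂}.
(-4)P₀ - P₁ + (2)P₂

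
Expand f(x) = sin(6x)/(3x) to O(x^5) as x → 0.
2 - 12*x**2 + 108*x**4/5 + O(x**5)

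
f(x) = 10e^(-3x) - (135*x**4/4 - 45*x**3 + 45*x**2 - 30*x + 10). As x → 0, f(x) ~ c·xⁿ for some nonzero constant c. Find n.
5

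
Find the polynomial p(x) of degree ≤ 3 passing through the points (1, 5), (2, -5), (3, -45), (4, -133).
-3*x**3 + 3*x**2 + 2*x + 3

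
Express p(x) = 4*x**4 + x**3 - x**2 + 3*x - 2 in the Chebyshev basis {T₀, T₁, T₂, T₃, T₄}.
-T₀ + (15/4)T₁ + (3/2)T₂ + (1/4)T₃ + (1/2)T₄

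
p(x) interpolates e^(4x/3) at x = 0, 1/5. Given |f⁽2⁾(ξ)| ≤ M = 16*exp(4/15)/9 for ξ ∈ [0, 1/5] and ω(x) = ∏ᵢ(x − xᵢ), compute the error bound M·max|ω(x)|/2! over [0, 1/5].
2*exp(4/15)/225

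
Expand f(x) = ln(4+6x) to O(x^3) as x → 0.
log(4) + 3*x/2 - 9*x**2/8 + O(x**3)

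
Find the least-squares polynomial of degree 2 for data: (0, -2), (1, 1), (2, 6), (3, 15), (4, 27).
-13/7 + (32/35)x + (11/7)x²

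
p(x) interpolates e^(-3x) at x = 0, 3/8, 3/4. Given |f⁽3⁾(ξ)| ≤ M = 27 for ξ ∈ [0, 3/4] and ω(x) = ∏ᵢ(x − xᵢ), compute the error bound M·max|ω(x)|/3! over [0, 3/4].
27*sqrt(3)/512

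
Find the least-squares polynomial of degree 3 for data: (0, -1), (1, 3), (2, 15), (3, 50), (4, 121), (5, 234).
-44/63 + (277/189)x + (-143/252)x² + (209/108)x³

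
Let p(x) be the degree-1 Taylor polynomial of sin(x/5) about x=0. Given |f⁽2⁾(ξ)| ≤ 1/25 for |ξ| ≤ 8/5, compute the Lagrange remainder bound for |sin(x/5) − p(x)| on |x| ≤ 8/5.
32/625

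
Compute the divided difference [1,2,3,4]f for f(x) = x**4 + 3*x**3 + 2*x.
13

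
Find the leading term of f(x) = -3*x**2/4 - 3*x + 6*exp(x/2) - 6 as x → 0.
x**3/8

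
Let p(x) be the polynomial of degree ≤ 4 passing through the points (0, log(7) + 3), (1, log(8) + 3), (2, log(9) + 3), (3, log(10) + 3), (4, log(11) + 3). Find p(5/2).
log(3*11**(123/128)*3**(13/32)*5**(15/32)*7**(3/128)/11) + 3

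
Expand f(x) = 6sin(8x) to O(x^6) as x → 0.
48*x - 512*x**3 + 8192*x**5/5 + O(x**6)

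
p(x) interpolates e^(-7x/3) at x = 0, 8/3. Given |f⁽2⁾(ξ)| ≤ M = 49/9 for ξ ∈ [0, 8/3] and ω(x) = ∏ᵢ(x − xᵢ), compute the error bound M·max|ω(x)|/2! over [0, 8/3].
392/81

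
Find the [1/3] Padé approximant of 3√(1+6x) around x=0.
(63*x/4 + 3)/(27*x**3/8 - 9*x**2/4 + 9*x/4 + 1)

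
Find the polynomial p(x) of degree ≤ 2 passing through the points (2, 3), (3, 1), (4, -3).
-x**2 + 3*x + 1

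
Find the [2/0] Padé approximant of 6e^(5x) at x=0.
75*x**2 + 30*x + 6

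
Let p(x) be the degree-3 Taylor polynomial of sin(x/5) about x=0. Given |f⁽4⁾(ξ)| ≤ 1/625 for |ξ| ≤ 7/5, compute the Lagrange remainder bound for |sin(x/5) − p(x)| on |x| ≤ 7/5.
2401/9375000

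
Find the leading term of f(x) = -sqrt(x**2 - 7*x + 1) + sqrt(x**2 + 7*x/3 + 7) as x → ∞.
14/3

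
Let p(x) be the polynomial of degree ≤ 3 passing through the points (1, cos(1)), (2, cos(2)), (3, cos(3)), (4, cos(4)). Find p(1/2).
21*cos(3)/16 - 5*cos(4)/16 - 35*cos(2)/16 + 35*cos(1)/16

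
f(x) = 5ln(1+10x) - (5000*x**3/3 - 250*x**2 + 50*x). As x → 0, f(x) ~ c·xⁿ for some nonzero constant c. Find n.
4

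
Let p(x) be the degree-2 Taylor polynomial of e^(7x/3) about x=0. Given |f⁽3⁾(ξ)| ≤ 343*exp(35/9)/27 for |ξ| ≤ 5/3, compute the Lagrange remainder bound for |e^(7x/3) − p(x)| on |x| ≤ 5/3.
42875*exp(35/9)/4374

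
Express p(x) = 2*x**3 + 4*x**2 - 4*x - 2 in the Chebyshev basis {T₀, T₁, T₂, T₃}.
(-5/2)T₁ + (2)T₂ + (1/2)T₃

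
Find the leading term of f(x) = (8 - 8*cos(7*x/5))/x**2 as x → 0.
196/25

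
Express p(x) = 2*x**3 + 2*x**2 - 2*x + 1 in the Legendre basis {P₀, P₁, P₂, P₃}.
(5/3)P₀ + (-4/5)P₁ + (4/3)P₂ + (4/5)P₃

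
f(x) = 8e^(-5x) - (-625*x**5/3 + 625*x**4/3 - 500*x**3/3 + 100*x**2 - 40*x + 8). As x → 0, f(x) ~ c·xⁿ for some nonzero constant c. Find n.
6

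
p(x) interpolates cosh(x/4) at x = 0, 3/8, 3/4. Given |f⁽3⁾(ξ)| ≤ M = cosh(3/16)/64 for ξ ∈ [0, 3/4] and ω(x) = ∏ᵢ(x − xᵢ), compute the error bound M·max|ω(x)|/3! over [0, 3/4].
sqrt(3)*cosh(3/16)/32768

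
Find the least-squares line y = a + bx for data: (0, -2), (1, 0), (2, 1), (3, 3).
a = -19/10, b = 8/5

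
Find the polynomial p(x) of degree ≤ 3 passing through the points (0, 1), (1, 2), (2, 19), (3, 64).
2*x**3 + 2*x**2 - 3*x + 1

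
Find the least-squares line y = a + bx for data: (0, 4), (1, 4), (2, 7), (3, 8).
a = 7/2, b = 3/2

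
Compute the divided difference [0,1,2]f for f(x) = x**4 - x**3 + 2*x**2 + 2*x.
6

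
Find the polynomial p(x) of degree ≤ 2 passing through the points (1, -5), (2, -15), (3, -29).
-2*x**2 - 4*x + 1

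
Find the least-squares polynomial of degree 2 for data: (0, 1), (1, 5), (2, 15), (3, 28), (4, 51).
44/35 + (41/70)x + (41/14)x²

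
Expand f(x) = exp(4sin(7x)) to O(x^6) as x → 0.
1 + 28*x + 392*x**2 + 3430*x**3 + 19208*x**4 + 1630279*x**5/30 + O(x**6)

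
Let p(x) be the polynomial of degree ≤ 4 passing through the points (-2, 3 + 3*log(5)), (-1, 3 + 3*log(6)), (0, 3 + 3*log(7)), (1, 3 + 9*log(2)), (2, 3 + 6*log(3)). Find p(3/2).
3 + log(9216*sqrt(2)*3**(19/64)*5**(113/128)*7**(23/64)/245)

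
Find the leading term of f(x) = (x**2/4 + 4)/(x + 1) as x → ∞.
x/4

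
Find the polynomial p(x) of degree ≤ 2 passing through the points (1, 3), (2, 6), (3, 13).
2*x**2 - 3*x + 4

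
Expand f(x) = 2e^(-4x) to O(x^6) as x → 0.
2 - 8*x + 16*x**2 - 64*x**3/3 + 64*x**4/3 - 256*x**5/15 + O(x**6)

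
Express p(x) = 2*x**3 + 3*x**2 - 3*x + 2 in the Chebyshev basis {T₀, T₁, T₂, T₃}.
(7/2)T₀ + (-3/2)T₁ + (3/2)T₂ + (1/2)T₃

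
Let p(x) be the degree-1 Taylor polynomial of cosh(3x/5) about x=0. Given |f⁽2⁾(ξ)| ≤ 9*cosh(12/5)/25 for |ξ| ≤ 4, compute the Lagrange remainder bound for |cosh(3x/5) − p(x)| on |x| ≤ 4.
72*cosh(12/5)/25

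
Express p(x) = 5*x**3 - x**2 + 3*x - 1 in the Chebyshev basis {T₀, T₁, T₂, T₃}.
(-3/2)T₀ + (27/4)T₁ + (-1/2)T₂ + (5/4)T₃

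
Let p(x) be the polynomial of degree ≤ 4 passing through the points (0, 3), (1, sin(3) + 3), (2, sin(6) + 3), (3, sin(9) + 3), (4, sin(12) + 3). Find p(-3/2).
1485*sin(6)/64 - 385*sin(9)/32 - 693*sin(3)/32 + 315*sin(12)/128 + 3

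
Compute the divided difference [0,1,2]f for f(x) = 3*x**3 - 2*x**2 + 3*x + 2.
7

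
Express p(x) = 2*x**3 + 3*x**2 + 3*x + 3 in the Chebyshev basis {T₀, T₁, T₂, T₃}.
(9/2)T₀ + (9/2)T₁ + (3/2)T₂ + (1/2)T₃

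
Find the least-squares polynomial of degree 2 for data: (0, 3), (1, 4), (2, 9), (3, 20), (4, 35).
107/35 + (-12/7)x + (17/7)x²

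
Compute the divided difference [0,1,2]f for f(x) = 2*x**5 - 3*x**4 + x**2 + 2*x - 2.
10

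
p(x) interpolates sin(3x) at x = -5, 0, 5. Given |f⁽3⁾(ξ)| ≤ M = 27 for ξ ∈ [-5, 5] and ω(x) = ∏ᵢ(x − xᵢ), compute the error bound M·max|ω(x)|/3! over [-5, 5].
125*sqrt(3)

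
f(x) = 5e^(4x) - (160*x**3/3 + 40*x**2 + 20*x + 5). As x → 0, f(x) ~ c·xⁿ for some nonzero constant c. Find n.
4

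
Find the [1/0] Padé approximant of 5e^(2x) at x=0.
10*x + 5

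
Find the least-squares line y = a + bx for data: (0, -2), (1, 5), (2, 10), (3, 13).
a = -1, b = 5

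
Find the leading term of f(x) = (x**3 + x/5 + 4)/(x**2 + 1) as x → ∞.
x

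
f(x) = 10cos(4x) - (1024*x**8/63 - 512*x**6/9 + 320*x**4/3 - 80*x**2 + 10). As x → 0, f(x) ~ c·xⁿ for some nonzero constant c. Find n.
10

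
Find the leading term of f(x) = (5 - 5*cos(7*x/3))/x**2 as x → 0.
245/18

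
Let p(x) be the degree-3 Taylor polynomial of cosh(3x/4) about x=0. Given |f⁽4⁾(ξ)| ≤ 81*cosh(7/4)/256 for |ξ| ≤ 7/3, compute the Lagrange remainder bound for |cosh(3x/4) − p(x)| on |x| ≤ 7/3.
2401*cosh(7/4)/6144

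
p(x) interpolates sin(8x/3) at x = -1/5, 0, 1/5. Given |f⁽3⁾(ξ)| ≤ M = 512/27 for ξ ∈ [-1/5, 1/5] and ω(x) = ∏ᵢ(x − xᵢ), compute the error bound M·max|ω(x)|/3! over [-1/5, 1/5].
512*sqrt(3)/91125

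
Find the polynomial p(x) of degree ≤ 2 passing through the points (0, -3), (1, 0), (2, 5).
x**2 + 2*x - 3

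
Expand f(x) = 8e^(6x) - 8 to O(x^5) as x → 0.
48*x + 144*x**2 + 288*x**3 + 432*x**4 + O(x**5)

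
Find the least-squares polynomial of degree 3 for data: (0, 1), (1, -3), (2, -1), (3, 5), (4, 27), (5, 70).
2/3 + (-13/9)x + (-25/12)x² + (37/36)x³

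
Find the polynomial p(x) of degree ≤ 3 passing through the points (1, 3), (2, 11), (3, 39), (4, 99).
2*x**3 - 2*x**2 + 3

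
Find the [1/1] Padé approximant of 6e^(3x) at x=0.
(9*x + 6)/(1 - 3*x/2)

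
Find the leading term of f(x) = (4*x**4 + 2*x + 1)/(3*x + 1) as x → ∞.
4*x**3/3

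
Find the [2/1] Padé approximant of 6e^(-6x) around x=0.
(36*x**2 - 24*x + 6)/(2*x + 1)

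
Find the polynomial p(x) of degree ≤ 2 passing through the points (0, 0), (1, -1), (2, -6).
-2*x**2 + x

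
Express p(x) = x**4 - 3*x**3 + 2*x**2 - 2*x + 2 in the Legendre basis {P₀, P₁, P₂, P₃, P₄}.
(43/15)P₀ + (-19/5)P₁ + (40/21)P₂ + (-6/5)P₃ + (8/35)P₄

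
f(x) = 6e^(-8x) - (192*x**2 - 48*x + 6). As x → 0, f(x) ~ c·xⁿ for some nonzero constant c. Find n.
3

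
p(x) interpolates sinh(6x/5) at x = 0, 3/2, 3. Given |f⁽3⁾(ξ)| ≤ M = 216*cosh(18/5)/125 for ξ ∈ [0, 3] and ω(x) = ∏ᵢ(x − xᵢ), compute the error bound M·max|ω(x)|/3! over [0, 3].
27*sqrt(3)*cosh(18/5)/125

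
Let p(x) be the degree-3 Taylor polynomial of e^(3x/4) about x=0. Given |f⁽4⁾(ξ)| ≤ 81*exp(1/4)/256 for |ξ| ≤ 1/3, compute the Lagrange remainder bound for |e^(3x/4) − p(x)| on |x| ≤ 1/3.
exp(1/4)/6144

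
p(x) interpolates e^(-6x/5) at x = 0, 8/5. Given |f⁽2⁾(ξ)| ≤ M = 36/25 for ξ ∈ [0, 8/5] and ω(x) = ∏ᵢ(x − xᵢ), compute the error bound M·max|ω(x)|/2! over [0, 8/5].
288/625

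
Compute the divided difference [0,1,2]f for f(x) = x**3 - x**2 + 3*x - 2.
2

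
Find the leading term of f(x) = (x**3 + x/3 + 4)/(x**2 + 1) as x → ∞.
x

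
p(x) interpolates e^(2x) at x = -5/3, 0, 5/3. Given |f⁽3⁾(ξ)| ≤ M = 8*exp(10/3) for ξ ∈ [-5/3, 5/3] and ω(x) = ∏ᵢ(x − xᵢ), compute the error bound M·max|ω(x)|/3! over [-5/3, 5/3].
1000*sqrt(3)*exp(10/3)/729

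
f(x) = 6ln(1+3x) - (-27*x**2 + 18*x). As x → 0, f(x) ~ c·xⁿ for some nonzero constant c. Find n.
3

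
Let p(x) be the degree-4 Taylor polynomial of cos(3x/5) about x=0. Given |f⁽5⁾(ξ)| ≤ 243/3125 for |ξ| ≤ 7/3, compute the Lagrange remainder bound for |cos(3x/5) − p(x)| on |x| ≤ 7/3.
16807/375000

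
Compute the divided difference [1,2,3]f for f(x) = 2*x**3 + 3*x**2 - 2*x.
15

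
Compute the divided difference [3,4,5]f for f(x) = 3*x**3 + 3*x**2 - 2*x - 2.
39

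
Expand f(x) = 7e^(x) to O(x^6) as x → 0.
7 + 7*x + 7*x**2/2 + 7*x**3/6 + 7*x**4/24 + 7*x**5/120 + O(x**6)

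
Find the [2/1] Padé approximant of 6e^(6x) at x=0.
(36*x**2 + 24*x + 6)/(1 - 2*x)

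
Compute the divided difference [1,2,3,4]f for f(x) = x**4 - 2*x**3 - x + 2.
8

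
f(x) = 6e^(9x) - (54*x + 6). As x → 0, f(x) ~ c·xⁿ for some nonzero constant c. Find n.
2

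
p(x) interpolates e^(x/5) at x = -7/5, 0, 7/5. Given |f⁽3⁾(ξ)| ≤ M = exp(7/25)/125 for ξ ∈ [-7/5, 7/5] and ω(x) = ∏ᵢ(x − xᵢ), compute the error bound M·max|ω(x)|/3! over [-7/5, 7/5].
343*sqrt(3)*exp(7/25)/421875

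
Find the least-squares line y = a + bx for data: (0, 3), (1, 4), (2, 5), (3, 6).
a = 3, b = 1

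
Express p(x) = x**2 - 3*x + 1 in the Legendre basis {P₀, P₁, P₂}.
(4/3)P₀ + (-3)P₁ + (2/3)P₂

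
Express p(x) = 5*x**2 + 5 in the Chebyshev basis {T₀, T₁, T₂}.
(15/2)T₀ + (5/2)T₂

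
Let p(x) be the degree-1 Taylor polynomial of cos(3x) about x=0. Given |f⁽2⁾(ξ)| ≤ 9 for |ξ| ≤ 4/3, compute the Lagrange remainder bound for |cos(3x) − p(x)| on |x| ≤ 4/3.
8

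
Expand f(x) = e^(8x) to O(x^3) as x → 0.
1 + 8*x + 32*x**2 + O(x**3)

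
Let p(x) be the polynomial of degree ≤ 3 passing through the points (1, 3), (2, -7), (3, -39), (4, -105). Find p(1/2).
7/2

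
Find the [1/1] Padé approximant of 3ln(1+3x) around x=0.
9*x/(3*x/2 + 1)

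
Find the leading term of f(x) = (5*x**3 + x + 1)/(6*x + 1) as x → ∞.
5*x**2/6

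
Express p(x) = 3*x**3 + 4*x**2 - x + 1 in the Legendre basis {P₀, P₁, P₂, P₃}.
(7/3)P₀ + (4/5)P₁ + (8/3)P₂ + (6/5)P₃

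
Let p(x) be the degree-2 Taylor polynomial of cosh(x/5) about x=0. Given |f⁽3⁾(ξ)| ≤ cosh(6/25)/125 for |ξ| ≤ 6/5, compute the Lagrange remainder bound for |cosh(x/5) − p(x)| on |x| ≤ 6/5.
36*cosh(6/25)/15625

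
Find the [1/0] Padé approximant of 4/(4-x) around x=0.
x/4 + 1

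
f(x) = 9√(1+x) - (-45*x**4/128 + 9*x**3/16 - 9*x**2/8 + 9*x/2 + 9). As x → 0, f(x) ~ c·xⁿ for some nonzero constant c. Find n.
5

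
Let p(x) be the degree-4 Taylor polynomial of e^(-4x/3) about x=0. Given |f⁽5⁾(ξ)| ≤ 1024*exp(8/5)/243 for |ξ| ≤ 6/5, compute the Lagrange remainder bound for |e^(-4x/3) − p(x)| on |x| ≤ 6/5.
4096*exp(8/5)/46875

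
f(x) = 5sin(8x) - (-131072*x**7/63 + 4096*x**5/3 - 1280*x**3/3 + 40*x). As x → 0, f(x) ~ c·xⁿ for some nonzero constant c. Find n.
9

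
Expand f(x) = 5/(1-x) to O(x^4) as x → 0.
5 + 5*x + 5*x**2 + 5*x**3 + O(x**4)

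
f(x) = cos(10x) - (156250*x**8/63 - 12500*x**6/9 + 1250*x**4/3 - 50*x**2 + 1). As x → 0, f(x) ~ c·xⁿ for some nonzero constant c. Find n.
10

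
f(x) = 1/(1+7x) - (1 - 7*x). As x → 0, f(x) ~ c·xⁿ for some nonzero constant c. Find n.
2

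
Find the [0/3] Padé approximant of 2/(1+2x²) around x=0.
2/(2*x**2 + 1)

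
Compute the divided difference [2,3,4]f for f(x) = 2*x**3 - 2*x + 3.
18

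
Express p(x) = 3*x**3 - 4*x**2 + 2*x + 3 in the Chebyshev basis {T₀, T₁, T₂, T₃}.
T₀ + (17/4)T₁ + (-2)T₂ + (3/4)T₃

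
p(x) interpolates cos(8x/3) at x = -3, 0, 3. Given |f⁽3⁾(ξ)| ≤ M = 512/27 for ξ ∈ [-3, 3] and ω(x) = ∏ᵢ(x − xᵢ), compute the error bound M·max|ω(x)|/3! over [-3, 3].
512*sqrt(3)/27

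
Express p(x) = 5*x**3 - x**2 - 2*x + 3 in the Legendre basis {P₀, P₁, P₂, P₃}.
(8/3)P₀ + P₁ + (-2/3)P₂ + (2)P₃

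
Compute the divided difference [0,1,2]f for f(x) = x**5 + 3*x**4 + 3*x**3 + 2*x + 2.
45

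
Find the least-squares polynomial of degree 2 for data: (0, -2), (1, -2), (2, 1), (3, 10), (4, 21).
-2 + (-11/5)x + (2)x²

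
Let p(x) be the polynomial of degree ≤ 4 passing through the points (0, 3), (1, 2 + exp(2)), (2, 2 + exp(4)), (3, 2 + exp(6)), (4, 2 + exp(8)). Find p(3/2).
-5*exp(6)/32 + 251/128 + 15*exp(2)/32 + 45*exp(4)/64 + 3*exp(8)/128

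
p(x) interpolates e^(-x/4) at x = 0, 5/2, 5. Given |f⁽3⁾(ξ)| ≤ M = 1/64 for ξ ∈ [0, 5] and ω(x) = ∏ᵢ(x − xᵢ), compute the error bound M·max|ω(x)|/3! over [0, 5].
125*sqrt(3)/13824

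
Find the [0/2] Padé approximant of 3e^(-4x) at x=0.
3/(8*x**2 + 4*x + 1)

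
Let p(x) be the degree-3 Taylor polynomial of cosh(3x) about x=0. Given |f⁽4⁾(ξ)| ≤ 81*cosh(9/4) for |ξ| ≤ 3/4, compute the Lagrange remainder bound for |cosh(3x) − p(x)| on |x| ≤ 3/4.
2187*cosh(9/4)/2048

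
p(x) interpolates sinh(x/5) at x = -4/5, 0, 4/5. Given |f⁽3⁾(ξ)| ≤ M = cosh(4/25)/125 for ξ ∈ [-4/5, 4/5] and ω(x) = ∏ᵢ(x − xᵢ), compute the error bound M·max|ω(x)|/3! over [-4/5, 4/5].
64*sqrt(3)*cosh(4/25)/421875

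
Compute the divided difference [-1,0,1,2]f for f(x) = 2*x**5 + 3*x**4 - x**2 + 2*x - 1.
16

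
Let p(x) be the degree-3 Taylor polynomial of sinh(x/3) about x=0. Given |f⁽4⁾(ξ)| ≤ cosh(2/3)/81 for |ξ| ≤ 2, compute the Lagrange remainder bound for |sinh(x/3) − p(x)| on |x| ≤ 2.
2*cosh(2/3)/243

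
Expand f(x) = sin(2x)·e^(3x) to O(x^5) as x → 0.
2*x + 6*x**2 + 23*x**3/3 + 5*x**4 + O(x**5)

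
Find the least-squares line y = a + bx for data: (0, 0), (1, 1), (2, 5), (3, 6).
a = -3/10, b = 11/5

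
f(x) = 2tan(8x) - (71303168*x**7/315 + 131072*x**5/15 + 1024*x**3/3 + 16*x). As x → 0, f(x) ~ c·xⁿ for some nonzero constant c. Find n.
9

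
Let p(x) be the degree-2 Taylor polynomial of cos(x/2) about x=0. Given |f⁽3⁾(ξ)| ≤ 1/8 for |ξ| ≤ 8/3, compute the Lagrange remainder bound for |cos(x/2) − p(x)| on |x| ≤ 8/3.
32/81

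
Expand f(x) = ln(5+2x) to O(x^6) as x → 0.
log(5) + 2*x/5 - 2*x**2/25 + 8*x**3/375 - 4*x**4/625 + 32*x**5/15625 + O(x**6)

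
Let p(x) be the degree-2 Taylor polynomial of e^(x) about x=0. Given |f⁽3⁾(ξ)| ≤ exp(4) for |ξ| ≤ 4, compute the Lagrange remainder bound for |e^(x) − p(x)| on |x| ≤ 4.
32*exp(4)/3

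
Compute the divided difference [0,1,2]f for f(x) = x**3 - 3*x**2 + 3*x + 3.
0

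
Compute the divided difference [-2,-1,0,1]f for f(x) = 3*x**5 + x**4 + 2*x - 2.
13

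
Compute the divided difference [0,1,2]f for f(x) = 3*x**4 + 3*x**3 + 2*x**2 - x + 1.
32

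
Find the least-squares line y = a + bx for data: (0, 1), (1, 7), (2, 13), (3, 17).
a = 7/5, b = 27/5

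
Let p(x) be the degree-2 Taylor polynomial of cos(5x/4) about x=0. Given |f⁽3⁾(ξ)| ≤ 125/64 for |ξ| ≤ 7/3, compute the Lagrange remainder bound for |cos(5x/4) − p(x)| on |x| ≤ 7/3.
42875/10368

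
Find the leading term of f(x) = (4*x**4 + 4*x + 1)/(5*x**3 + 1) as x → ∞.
4*x/5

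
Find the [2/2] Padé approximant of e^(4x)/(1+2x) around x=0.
(8*x**2/3 + 2*x + 1)/(1 - 4*x**2/3)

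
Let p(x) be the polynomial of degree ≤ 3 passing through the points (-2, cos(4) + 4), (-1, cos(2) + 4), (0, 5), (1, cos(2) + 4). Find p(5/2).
-125/16 + 15*cos(2) - 35*cos(4)/16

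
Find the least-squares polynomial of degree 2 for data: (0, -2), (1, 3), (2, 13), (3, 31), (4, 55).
-64/35 + (37/35)x + (23/7)x²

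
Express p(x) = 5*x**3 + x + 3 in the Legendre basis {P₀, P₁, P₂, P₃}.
(3)P₀ + (4)P₁ + (2)P₃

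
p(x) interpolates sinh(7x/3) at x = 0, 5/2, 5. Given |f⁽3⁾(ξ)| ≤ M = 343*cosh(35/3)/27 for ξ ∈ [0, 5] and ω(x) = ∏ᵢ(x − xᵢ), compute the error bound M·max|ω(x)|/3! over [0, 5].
42875*sqrt(3)*cosh(35/3)/5832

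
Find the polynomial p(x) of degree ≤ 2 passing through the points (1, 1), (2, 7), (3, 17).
2*x**2 - 1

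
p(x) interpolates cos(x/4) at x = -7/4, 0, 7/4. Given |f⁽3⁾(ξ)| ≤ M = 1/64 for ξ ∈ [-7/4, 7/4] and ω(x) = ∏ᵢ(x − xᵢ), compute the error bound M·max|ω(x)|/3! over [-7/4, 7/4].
343*sqrt(3)/110592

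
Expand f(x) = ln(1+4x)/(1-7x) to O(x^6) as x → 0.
4*x + 20*x**2 + 484*x**3/3 + 3196*x**4/3 + 114932*x**5/15 + O(x**6)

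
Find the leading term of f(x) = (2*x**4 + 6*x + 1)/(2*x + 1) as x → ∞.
x**3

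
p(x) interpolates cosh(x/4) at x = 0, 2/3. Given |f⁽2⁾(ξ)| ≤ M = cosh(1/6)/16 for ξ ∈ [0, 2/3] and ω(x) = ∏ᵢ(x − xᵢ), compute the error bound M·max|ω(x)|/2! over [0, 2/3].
cosh(1/6)/288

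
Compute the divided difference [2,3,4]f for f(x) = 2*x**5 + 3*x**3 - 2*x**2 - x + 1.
595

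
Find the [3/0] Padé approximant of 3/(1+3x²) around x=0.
3 - 9*x**2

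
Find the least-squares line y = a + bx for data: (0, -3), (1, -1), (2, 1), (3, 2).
a = -14/5, b = 17/10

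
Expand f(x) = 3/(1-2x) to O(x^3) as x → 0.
3 + 6*x + 12*x**2 + O(x**3)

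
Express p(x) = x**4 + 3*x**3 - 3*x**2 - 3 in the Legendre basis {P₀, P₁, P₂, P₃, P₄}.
(-19/5)P₀ + (9/5)P₁ + (-10/7)P₂ + (6/5)P₃ + (8/35)P₄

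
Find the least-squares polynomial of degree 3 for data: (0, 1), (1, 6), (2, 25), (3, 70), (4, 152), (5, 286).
115/126 + (293/108)x + (67/126)x² + (223/108)x³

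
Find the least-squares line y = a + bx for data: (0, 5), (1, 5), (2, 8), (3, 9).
a = 9/2, b = 3/2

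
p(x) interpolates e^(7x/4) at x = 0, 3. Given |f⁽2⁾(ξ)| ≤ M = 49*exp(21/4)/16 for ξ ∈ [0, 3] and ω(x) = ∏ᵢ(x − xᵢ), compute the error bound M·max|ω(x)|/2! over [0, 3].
441*exp(21/4)/128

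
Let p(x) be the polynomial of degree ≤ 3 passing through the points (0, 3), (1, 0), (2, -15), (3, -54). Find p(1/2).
9/4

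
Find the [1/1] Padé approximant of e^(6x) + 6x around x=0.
(21*x/2 + 1)/(1 - 3*x/2)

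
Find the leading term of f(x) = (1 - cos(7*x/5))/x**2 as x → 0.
49/50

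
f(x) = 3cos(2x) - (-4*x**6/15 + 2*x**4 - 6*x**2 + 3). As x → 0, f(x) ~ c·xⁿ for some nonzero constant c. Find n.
8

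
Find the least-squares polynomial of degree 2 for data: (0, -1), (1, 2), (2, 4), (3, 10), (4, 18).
-3/5 + (3/5)x + x²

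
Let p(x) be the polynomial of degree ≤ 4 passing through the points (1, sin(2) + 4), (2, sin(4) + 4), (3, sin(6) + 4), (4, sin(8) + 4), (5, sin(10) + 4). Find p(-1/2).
-385*sin(8)/32 + 1485*sin(6)/64 + 315*sin(10)/128 + 4 + 1155*sin(2)/128 - 693*sin(4)/32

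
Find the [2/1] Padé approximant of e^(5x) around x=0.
(25*x**2/6 + 10*x/3 + 1)/(1 - 5*x/3)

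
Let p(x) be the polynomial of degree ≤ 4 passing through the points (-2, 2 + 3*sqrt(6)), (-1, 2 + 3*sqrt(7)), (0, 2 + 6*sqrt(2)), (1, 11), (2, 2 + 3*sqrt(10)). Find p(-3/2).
-105*sqrt(2)/32 - 15*sqrt(10)/128 + 105*sqrt(6)/128 + 127/32 + 105*sqrt(7)/32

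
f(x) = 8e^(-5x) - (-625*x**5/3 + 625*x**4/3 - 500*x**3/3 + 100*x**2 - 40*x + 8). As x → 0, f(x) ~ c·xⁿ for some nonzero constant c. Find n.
6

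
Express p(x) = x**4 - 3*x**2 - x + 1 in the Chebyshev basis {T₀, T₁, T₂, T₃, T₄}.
(-1/8)T₀ - T₁ - T₂ + (1/8)T₄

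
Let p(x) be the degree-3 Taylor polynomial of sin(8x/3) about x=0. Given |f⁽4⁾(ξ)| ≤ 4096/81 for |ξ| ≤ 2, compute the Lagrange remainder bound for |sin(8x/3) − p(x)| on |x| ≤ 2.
8192/243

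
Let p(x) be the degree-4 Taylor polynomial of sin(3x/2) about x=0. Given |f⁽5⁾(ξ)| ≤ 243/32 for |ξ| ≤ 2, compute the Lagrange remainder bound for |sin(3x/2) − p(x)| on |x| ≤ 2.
81/40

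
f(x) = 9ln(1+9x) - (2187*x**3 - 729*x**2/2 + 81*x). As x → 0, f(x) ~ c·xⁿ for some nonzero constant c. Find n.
4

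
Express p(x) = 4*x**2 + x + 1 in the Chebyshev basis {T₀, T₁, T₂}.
(3)T₀ + T₁ + (2)T₂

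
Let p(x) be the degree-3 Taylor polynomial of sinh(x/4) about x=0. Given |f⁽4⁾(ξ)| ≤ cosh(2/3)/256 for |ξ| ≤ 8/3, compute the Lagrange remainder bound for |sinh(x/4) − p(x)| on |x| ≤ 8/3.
2*cosh(2/3)/243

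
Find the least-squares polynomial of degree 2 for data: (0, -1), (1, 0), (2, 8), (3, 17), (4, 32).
-44/35 + (1/70)x + (29/14)x²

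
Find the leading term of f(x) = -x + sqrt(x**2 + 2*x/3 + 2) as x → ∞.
1/3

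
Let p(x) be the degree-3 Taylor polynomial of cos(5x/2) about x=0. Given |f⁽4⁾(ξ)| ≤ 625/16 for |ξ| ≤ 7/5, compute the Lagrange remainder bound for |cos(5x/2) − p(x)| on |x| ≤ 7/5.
2401/384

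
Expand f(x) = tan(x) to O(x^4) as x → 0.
x + x**3/3 + O(x**4)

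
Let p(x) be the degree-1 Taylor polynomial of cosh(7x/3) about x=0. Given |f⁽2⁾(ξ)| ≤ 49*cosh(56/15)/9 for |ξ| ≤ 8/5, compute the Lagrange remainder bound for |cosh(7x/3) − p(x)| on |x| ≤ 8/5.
1568*cosh(56/15)/225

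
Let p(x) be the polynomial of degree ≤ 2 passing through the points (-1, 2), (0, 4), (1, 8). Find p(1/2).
23/4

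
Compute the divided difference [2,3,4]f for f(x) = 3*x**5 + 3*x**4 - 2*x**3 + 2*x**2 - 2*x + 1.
1004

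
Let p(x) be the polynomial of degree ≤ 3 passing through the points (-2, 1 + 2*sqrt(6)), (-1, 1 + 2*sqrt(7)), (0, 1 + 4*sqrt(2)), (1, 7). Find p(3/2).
-35*sqrt(2)/4 - 5*sqrt(6)/8 + 21*sqrt(7)/8 + 113/8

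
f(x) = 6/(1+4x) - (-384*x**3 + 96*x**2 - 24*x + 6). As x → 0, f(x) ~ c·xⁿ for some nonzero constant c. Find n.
4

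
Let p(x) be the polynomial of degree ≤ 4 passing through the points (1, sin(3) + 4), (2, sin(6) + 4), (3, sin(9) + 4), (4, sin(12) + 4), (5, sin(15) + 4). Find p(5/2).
15*sin(6)/32 - 5*sin(3)/128 + 3*sin(15)/128 - 5*sin(12)/32 + 45*sin(9)/64 + 4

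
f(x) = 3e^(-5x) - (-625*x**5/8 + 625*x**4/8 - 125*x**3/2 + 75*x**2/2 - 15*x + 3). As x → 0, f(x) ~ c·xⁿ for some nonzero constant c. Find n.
6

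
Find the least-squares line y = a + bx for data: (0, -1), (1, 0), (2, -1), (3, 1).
a = -1, b = 1/2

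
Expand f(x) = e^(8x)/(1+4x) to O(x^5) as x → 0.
1 + 4*x + 16*x**2 + 64*x**3/3 + 256*x**4/3 + O(x**5)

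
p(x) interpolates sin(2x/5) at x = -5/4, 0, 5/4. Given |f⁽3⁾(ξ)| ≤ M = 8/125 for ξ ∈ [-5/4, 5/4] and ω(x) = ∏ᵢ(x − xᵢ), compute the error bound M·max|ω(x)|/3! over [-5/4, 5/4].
sqrt(3)/216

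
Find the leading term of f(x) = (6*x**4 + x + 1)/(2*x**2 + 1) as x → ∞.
3*x**2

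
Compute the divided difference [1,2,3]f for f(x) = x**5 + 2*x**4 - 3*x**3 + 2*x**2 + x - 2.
124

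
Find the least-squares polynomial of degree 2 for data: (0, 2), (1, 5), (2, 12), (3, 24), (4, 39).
68/35 + (71/70)x + (29/14)x²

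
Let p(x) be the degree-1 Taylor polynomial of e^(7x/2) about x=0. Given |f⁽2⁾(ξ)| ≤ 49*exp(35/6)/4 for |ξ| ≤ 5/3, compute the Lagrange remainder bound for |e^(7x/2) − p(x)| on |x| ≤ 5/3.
1225*exp(35/6)/72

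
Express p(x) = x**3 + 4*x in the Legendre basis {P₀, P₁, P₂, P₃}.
(23/5)P₁ + (2/5)P₃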